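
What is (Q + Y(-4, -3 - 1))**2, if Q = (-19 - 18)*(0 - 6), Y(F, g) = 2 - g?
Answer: 51984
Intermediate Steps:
Q = 222 (Q = -37*(-6) = 222)
(Q + Y(-4, -3 - 1))**2 = (222 + (2 - (-3 - 1)))**2 = (222 + (2 - 1*(-4)))**2 = (222 + (2 + 4))**2 = (222 + 6)**2 = 228**2 = 51984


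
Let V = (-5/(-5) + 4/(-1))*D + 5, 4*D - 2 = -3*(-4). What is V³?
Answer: -1331/8 ≈ -166.38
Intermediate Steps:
D = 7/2 (D = ½ + (-3*(-4))/4 = ½ + (¼)*12 = ½ + 3 = 7/2 ≈ 3.5000)
V = -11/2 (V = (-5/(-5) + 4/(-1))*(7/2) + 5 = (-5*(-⅕) + 4*(-1))*(7/2) + 5 = (1 - 4)*(7/2) + 5 = -3*7/2 + 5 = -21/2 + 5 = -11/2 ≈ -5.5000)
V³ = (-11/2)³ = -1331/8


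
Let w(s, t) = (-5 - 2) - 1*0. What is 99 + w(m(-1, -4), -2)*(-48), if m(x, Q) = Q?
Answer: 435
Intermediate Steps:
w(s, t) = -7 (w(s, t) = -7 + 0 = -7)
99 + w(m(-1, -4), -2)*(-48) = 99 - 7*(-48) = 99 + 336 = 435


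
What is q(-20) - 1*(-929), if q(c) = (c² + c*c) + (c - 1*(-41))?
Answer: 1750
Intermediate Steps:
q(c) = 41 + c + 2*c² (q(c) = (c² + c²) + (c + 41) = 2*c² + (41 + c) = 41 + c + 2*c²)
q(-20) - 1*(-929) = (41 - 20 + 2*(-20)²) - 1*(-929) = (41 - 20 + 2*400) + 929 = (41 - 20 + 800) + 929 = 821 + 929 = 1750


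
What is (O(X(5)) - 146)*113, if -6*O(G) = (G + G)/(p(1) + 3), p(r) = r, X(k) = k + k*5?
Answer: -33561/2 ≈ -16781.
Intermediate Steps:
X(k) = 6*k (X(k) = k + 5*k = 6*k)
O(G) = -G/12 (O(G) = -(G + G)/(6*(1 + 3)) = -2*G/(6*4) = -G/12)
(O(X(5)) - 146)*113 = (-5/2 - 146)*113 = -297/2*113 = -33561/2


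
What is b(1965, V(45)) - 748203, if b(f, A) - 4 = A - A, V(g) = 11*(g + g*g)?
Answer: -748199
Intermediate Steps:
V(g) = 11*g + 11*g² (V(g) = 11*(g + g²) = 11*g + 11*g²)
b(f, A) = 4 (b(f, A) = 4 + (A - A) = 4 + 0 = 4)
b(1965, V(45)) - 748203 = 4 - 748203 = -748199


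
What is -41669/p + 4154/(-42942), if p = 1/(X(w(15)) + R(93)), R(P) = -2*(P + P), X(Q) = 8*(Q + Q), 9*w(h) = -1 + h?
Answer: 931654996861/64413 ≈ 1.4464e+7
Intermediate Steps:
w(h) = -⅑ + h/9 (w(h) = (-1 + h)/9 = -⅑ + h/9)
X(Q) = 16*Q (X(Q) = 8*(2*Q) = 16*Q)
R(P) = -4*P
p = -9/3124 (p = 1/(16*(-⅑ + (⅑)*15) - 4*93) = 1/(16*(-⅑ + 5/3) - 372) = 1/(16*(14/9) - 372) = 1/(224/9 - 372) = 1/(-3124/9) = -9/3124 ≈ -0.0028809)
-41669/p + 4154/(-42942) = -41669/(-9/3124) + 4154/(-42942) = -41669*(-3124/9) + 4154*(-1/42942) = 130173956/9 - 2077/21471 = 931654996861/64413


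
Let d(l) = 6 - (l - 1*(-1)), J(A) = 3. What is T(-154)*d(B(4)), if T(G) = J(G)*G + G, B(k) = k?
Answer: -616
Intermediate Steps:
d(l) = 5 - l (d(l) = 6 - (l + 1) = 6 - (1 + l) = 6 + (-1 - l) = 5 - l)
T(G) = 4*G (T(G) = 3*G + G = 4*G)
T(-154)*d(B(4)) = (4*(-154))*(5 - 1*4) = -616*(5 - 4) = -616*1 = -616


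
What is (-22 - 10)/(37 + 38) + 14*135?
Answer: 141718/75 ≈ 1889.6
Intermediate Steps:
(-22 - 10)/(37 + 38) + 14*135 = -32/75 + 1890 = 141718/75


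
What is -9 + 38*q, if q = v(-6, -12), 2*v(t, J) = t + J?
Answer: -351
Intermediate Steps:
v(t, J) = J/2 + t/2 (v(t, J) = (t + J)/2 = (J + t)/2 = J/2 + t/2)
q = -9 (q = (1/2)*(-12) + (1/2)*(-6) = -6 - 3 = -9)
-9 + 38*q = -9 + 38*(-9) = -9 - 342 = -351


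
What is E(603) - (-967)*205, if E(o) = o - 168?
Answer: 198670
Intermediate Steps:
E(o) = -168 + o
E(603) - (-967)*205 = (-168 + 603) - (-967)*205 = 435 - 967*(-205) = 435 + 198235 = 198670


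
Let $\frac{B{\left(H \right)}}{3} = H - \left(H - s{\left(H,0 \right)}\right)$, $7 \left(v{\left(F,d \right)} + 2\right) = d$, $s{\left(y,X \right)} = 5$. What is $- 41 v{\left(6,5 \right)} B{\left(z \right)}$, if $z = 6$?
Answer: $\frac{5535}{7} \approx 790.71$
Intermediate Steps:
$v{\left(F,d \right)} = -2 + \frac{d}{7}$
$B{\left(H \right)} = 15$ ($B{\left(H \right)} = 3 \left(H - \left(-5 + H\right)\right) = 3 \cdot 5 = 15$)
$- 41 v{\left(6,5 \right)} B{\left(z \right)} = - 41 \left(-2 + \frac{1}{7} \cdot 5\right) 15 = - 41 \left(-2 + \frac{5}{7}\right) 15 = \left(-41\right) \left(- \frac{9}{7}\right) 15 = \frac{369}{7} \cdot 15 = \frac{5535}{7}$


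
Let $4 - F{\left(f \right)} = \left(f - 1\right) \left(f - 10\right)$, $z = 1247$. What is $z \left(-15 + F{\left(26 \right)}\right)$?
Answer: $-512517$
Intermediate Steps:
$F{\left(f \right)} = 4 - \left(-1 + f\right) \left(-10 + f\right)$ ($F{\left(f \right)} = 4 - \left(f - 1\right) \left(f - 10\right) = 4 - \left(-1 + f\right) \left(-10 + f\right)$)
$z \left(-15 + F{\left(26 \right)}\right) = 1247 \left(-15 - 396\right) = 1247 \left(-411\right) = -512517$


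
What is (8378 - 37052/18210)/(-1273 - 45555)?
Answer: -19065791/106592235 ≈ -0.17887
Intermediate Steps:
(8378 - 37052/18210)/(-1273 - 45555) = (8378 - 37052*1/18210)/(-46828) = (8378 - 18526/9105)*(-1/46828) = (76263164/9105)*(-1/46828) = -19065791/106592235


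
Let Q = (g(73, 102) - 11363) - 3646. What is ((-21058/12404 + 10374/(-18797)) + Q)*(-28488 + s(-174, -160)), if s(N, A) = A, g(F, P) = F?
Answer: 24945047004474580/58289497 ≈ 4.2795e+8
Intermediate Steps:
Q = -14936 (Q = (73 - 11363) - 3646 = -11290 - 3646 = -14936)
((-21058/12404 + 10374/(-18797)) + Q)*(-28488 + s(-174, -160)) = ((-21058/12404 + 10374/(-18797)) - 14936)*(-28488 - 160) = ((-21058*1/12404 + 10374*(-1/18797)) - 14936)*(-28648) = ((-10529/6202 - 10374/18797) - 14936)*(-28648) = (-262253161/116578994 - 14936)*(-28648) = -1741486107545/116578994*(-28648) = 24945047004474580/58289497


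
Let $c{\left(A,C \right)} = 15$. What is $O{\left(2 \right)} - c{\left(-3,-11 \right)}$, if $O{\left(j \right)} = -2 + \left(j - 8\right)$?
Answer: $-23$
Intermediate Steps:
$O{\left(j \right)} = -10 + j$ ($O{\left(j \right)} = -2 + \left(-8 + j\right) = -10 + j$)
$O{\left(2 \right)} - c{\left(-3,-11 \right)} = \left(-10 + 2\right) - 15 = -8 - 15 = -23$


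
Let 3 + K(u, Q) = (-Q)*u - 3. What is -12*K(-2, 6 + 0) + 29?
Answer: -43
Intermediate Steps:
K(u, Q) = -6 - Q*u (K(u, Q) = -3 + ((-Q)*u - 3) = -3 + (-Q*u - 3) = -3 + (-3 - Q*u) = -6 - Q*u)
-12*K(-2, 6 + 0) + 29 = -12*(-6 - 1*(6 + 0)*(-2)) + 29 = -12*(-6 - 1*6*(-2)) + 29 = -12*(-6 + 12) + 29 = -12*6 + 29 = -72 + 29 = -43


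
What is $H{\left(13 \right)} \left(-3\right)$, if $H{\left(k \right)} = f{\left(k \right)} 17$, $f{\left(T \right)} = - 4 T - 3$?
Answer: $2805$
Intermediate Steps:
$f{\left(T \right)} = -3 - 4 T$
$H{\left(k \right)} = -51 - 68 k$ ($H{\left(k \right)} = \left(-3 - 4 k\right) 17 = -51 - 68 k$)
$H{\left(13 \right)} \left(-3\right) = \left(-51 - 884\right) \left(-3\right) = \left(-935\right) \left(-3\right) = 2805$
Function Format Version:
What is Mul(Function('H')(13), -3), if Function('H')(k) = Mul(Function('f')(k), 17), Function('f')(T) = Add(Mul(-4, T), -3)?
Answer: 2805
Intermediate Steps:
Function('f')(T) = Add(-3, Mul(-4, T))
Function('H')(k) = Add(-51, Mul(-68, k)) (Function('H')(k) = Mul(Add(-3, Mul(-4, k)), 17) = Add(-51, Mul(-68, k)))
Mul(Function('H')(13), -3) = Mul(Add(-51, Mul(-68, 13)), -3) = Mul(Add(-51, -884), -3) = Mul(-935, -3) = 2805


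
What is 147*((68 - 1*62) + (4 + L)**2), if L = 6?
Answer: 15582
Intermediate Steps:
147*((68 - 1*62) + (4 + L)**2) = 147*((68 - 1*62) + (4 + 6)**2) = 147*((68 - 62) + 10**2) = 147*(6 + 100) = 147*106 = 15582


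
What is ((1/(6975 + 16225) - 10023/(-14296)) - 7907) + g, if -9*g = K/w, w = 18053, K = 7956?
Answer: -5917494127376189/748448495200 ≈ -7906.3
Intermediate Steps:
g = -884/18053 ≈ -0.048967
((1/(6975 + 16225) - 10023/(-14296)) - 7907) + g = ((1/(6975 + 16225) - 10023/(-14296)) - 7907) - 884/18053 = ((1/23200 - 10023*(-1/14296)) - 7907) - 884/18053 = ((1/23200 + 10023/14296) - 7907) - 884/18053 = (29068487/41458400 - 7907) - 884/18053 = -327782500313/41458400 - 884/18053 = -5917494127376189/748448495200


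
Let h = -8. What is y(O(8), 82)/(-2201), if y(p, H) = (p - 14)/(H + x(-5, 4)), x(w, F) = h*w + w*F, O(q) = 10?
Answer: 2/112251 ≈ 1.7817e-5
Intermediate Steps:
x(w, F) = -8*w + F*w (x(w, F) = -8*w + w*F = -8*w + F*w)
y(p, H) = (-14 + p)/(20 + H) (y(p, H) = (p - 14)/(H - 5*(-8 + 4)) = (-14 + p)/(H - 5*(-4)) = (-14 + p)/(H + 20) = (-14 + p)/(20 + H))
y(O(8), 82)/(-2201) = ((-14 + 10)/(20 + 82))/(-2201) = (-4/102)*(-1/2201) = ((1/102)*(-4))*(-1/2201) = -2/51*(-1/2201) = 2/112251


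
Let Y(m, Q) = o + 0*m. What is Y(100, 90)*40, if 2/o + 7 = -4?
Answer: -80/11 ≈ -7.2727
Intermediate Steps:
o = -2/11 (o = 2/(-7 - 4) = 2/(-11) = 2*(-1/11) = -2/11 ≈ -0.18182)
Y(m, Q) = -2/11 (Y(m, Q) = -2/11 + 0*m = -2/11 + 0 = -2/11)
Y(100, 90)*40 = -2/11*40 = -80/11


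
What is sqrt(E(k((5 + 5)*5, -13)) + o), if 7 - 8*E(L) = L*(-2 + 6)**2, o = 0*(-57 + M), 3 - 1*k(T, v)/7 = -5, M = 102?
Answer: I*sqrt(1778)/4 ≈ 10.542*I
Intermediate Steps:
k(T, v) = 56 (k(T, v) = 21 - 7*(-5) = 21 + 35 = 56)
o = 0 (o = 0*(-57 + 102) = 0*45 = 0)
E(L) = 7/8 - 2*L (E(L) = 7/8 - L*(-2 + 6)**2/8 = 7/8 - L*4**2/8 = 7/8 - L*16/8 = 7/8 - 2*L)
sqrt(E(k((5 + 5)*5, -13)) + o) = sqrt((7/8 - 2*56) + 0) = sqrt((7/8 - 112) + 0) = sqrt(-889/8 + 0) = sqrt(-889/8) = I*sqrt(1778)/4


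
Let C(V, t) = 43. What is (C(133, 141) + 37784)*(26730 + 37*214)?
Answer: 1310629896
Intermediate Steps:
(C(133, 141) + 37784)*(26730 + 37*214) = (43 + 37784)*(26730 + 37*214) = 37827*(26730 + 7918) = 37827*34648 = 1310629896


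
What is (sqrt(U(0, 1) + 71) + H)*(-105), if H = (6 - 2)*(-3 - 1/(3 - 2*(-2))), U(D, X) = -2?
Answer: 1320 - 105*sqrt(69) ≈ 447.80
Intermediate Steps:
H = -88/7 (H = 4*(-3 - 1/(3 + 4)) = 4*(-3 - 1/7) = 4*(-22/7) = -88/7 ≈ -12.571)
(sqrt(U(0, 1) + 71) + H)*(-105) = (sqrt(-2 + 71) - 88/7)*(-105) = (sqrt(69) - 88/7)*(-105) = (-88/7 + sqrt(69))*(-105) = 1320 - 105*sqrt(69)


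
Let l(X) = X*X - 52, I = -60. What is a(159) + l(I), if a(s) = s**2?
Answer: 28829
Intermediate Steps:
l(X) = -52 + X**2 (l(X) = X**2 - 52 = -52 + X**2)
a(159) + l(I) = 159**2 + (-52 + (-60)**2) = 25281 + (-52 + 3600) = 25281 + 3548 = 28829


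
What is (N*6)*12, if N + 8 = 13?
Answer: 360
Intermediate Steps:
N = 5 (N = -8 + 13 = 5)
(N*6)*12 = (5*6)*12 = 30*12 = 360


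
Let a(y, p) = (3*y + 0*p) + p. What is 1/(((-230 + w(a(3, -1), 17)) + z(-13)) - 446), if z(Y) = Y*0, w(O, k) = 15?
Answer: -1/661 ≈ -0.0015129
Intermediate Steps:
a(y, p) = p + 3*y (a(y, p) = (3*y + 0) + p = 3*y + p = p + 3*y)
z(Y) = 0
1/(((-230 + w(a(3, -1), 17)) + z(-13)) - 446) = 1/(((-230 + 15) + 0) - 446) = 1/((-215 + 0) - 446) = 1/(-215 - 446) = 1/(-661) = -1/661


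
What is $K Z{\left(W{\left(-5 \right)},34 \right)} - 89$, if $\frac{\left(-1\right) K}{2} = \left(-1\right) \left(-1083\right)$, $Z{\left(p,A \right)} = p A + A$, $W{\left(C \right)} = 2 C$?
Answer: $662707$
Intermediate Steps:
$Z{\left(p,A \right)} = A + A p$ ($Z{\left(p,A \right)} = A p + A = A + A p$)
$K = -2166$ ($K = - 2 \left(\left(-1\right) \left(-1083\right)\right) = \left(-2\right) 1083 = -2166$)
$K Z{\left(W{\left(-5 \right)},34 \right)} - 89 = - 2166 \cdot 34 \left(1 + 2 \left(-5\right)\right) - 89 = - 2166 \cdot 34 \left(1 - 10\right) - 89 = - 2166 \cdot 34 \left(-9\right) - 89 = \left(-2166\right) \left(-306\right) - 89 = 662796 - 89 = 662707$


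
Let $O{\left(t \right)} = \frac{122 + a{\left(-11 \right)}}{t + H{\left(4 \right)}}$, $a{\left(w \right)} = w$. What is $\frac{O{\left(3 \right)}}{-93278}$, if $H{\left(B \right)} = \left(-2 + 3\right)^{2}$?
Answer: $- \frac{111}{373112} \approx -0.0002975$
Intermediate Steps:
$H{\left(B \right)} = 1$ ($H{\left(B \right)} = 1^{2} = 1$)
$O{\left(t \right)} = \frac{111}{1 + t}$ ($O{\left(t \right)} = \frac{122 - 11}{t + 1} = \frac{111}{1 + t}$)
$\frac{O{\left(3 \right)}}{-93278} = \frac{111 \frac{1}{1 + 3}}{-93278} = \frac{111}{4} \left(- \frac{1}{93278}\right) = - \frac{111}{373112}$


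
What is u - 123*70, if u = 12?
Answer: -8598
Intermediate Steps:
u - 123*70 = 12 - 123*70 = 12 - 8610 = -8598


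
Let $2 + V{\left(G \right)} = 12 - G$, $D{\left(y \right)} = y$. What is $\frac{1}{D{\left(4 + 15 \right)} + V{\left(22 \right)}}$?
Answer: $\frac{1}{7} \approx 0.14286$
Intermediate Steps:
$V{\left(G \right)} = 10 - G$ ($V{\left(G \right)} = -2 - \left(-12 + G\right) = 10 - G$)
$\frac{1}{D{\left(4 + 15 \right)} + V{\left(22 \right)}} = \frac{1}{\left(4 + 15\right) + \left(10 - 22\right)} = \frac{1}{19 + \left(10 - 22\right)} = \frac{1}{19 - 12} = \frac{1}{7}$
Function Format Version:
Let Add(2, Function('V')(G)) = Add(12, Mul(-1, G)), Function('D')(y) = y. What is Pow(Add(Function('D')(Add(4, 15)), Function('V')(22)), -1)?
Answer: Rational(1, 7) ≈ 0.14286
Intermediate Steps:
Function('V')(G) = Add(10, Mul(-1, G)) (Function('V')(G) = Add(-2, Add(12, Mul(-1, G))) = Add(10, Mul(-1, G)))
Pow(Add(Function('D')(Add(4, 15)), Function('V')(22)), -1) = Pow(Add(Add(4, 15), Add(10, Mul(-1, 22))), -1) = Pow(Add(19, Add(10, -22)), -1) = Pow(Add(19, -12), -1) = Pow(7, -1) = Rational(1, 7)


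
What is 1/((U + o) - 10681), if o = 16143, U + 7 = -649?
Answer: 1/4806 ≈ 0.00020807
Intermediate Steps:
U = -656 (U = -7 - 649 = -656)
1/((U + o) - 10681) = 1/((-656 + 16143) - 10681) = 1/(15487 - 10681) = 1/4806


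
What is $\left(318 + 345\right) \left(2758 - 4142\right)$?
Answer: $-917592$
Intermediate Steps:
$\left(318 + 345\right) \left(2758 - 4142\right) = 663 \left(-1384\right) = -917592$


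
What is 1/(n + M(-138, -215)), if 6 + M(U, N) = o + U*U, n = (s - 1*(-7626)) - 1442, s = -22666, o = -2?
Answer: 1/2554 ≈ 0.00039154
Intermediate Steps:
n = -16482 (n = (-22666 - 1*(-7626)) - 1442 = (-22666 + 7626) - 1442 = -15040 - 1442 = -16482)
M(U, N) = -8 + U² (M(U, N) = -6 + (-2 + U*U) = -6 + (-2 + U²) = -8 + U²)
1/(n + M(-138, -215)) = 1/(-16482 + (-8 + (-138)²)) = 1/(-16482 + (-8 + 19044)) = 1/(-16482 + 19036) = 1/2554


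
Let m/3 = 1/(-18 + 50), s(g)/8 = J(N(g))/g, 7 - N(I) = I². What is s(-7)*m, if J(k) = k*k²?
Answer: 7938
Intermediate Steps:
N(I) = 7 - I²
J(k) = k³
s(g) = 8*(7 - g²)³/g (s(g) = 8*((7 - g²)³/g) = 8*(7 - g²)³/g)
m = 3/32 (m = 3/(-18 + 50) = 3/32 ≈ 0.093750)
s(-7)*m = -8*(-7 + (-7)²)³/(-7)*(3/32) = -8*(-⅐)*(-7 + 49)³*(3/32) = -8*(-⅐)*42³*(3/32) = -8*(-⅐)*74088*(3/32) = 84672*(3/32) = 7938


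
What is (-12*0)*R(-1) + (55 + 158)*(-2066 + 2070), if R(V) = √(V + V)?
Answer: 852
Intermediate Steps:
R(V) = √2*√V (R(V) = √(2*V) = √2*√V)
(-12*0)*R(-1) + (55 + 158)*(-2066 + 2070) = (-12*0)*(√2*√(-1)) + (55 + 158)*(-2066 + 2070) = 0*(√2*I) + 213*4 = 0*(I*√2) + 852 = 0 + 852 = 852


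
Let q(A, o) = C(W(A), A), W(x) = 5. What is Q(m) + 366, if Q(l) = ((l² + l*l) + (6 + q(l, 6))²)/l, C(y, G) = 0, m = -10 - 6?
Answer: 1327/4 ≈ 331.75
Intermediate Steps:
m = -16
q(A, o) = 0
Q(l) = (36 + 2*l²)/l (Q(l) = ((l² + l*l) + (6 + 0)²)/l = ((l² + l²) + 6²)/l = (2*l² + 36)/l = (36 + 2*l²)/l)
Q(m) + 366 = (2*(-16) + 36/(-16)) + 366 = (-32 + 36*(-1/16)) + 366 = (-32 - 9/4) + 366 = -137/4 + 366 = 1327/4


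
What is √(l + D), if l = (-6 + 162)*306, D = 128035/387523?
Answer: √7168759285959649/387523 ≈ 218.49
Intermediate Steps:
D = 128035/387523 (D = 128035*(1/387523) = 128035/387523 ≈ 0.33039)
l = 47736 (l = 156*306 = 47736)
√(l + D) = √(47736 + 128035/387523) = √(18498925963/387523) = √7168759285959649/387523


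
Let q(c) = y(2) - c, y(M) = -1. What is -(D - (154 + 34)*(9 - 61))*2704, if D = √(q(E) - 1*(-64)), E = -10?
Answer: -26434304 - 2704*√73 ≈ -2.6457e+7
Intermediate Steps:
q(c) = -1 - c
D = √73 (D = √((-1 - 1*(-10)) - 1*(-64)) = √((-1 + 10) + 64) = √(9 + 64) = √73 ≈ 8.5440)
-(D - (154 + 34)*(9 - 61))*2704 = -(√73 - (154 + 34)*(9 - 61))*2704 = -(√73 - 188*(-52))*2704 = -(√73 - 1*(-9776))*2704 = -(√73 + 9776)*2704 = -(9776 + √73)*2704 = -(26434304 + 2704*√73) = -26434304 - 2704*√73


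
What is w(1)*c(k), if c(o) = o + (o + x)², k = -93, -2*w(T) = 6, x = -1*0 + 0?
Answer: -25668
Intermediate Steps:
x = 0 (x = 0 + 0 = 0)
w(T) = -3 (w(T) = -½*6 = -3)
c(o) = o + o² (c(o) = o + (o + 0)² = o + o²)
w(1)*c(k) = -(-279)*(1 - 93) = -(-279)*(-92) = -3*8556 = -25668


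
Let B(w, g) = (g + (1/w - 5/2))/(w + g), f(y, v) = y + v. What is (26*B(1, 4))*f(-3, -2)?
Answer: -65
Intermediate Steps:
f(y, v) = v + y
B(w, g) = (-5/2 + g + 1/w)/(g + w) (B(w, g) = (g + (1/w - 5*½))/(g + w) = (g + (1/w - 5/2))/(g + w) = (g + (-5/2 + 1/w))/(g + w) = (-5/2 + g + 1/w)/(g + w))
(26*B(1, 4))*f(-3, -2) = (26*((1 - 5/2*1 + 4*1)/(1*(4 + 1))))*(-2 - 3) = (26*(1*(1 - 5/2 + 4)/5))*(-5) = (26*(1*(⅕)*(5/2)))*(-5) = (26*(½))*(-5) = 13*(-5) = -65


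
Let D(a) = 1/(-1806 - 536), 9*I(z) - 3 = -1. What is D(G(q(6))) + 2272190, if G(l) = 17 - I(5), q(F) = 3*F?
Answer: 5321468979/2342 ≈ 2.2722e+6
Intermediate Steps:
I(z) = 2/9 (I(z) = 1/3 + (1/9)*(-1) = 1/3 - 1/9 = 2/9)
G(l) = 151/9 (G(l) = 17 - 1*2/9 = 17 - 2/9 = 151/9)
D(a) = -1/2342 (D(a) = 1/(-2342) = -1/2342)
D(G(q(6))) + 2272190 = -1/2342 + 2272190 = 5321468979/2342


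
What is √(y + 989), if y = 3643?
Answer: 2*√1158 ≈ 68.059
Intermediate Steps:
√(y + 989) = √(3643 + 989) = √4632 = 2*√1158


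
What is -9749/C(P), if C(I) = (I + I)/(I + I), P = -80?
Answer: -9749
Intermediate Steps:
C(I) = 1 (C(I) = (2*I)/((2*I)) = (2*I)*(1/(2*I)) = 1)
-9749/C(P) = -9749/1 = -9749*1 = -9749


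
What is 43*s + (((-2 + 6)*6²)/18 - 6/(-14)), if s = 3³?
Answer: 8186/7 ≈ 1169.4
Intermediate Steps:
s = 27
43*s + (((-2 + 6)*6²)/18 - 6/(-14)) = 43*27 + (((-2 + 6)*6²)/18 - 6/(-14)) = 1161 + ((4*36)*(1/18) - 6*(-1/14)) = 1161 + (144*(1/18) + 3/7) = 1161 + (8 + 3/7) = 1161 + 59/7 = 8186/7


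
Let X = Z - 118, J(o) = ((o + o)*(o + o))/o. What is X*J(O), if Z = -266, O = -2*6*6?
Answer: 110592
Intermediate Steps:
O = -72 (O = -12*6 = -72)
J(o) = 4*o (J(o) = ((2*o)*(2*o))/o = (4*o²)/o = 4*o)
X = -384 (X = -266 - 118 = -384)
X*J(O) = -1536*(-72) = -384*(-288) = 110592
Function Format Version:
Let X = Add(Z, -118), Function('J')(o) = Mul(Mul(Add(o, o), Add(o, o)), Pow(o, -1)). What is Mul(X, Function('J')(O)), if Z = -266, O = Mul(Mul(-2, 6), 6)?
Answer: 110592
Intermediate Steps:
O = -72 (O = Mul(-12, 6) = -72)
Function('J')(o) = Mul(4, o) (Function('J')(o) = Mul(Mul(Mul(2, o), Mul(2, o)), Pow(o, -1)) = Mul(Mul(4, Pow(o, 2)), Pow(o, -1)) = Mul(4, o))
X = -384 (X = Add(-266, -118) = -384)
Mul(X, Function('J')(O)) = Mul(-384, Mul(4, -72)) = Mul(-384, -288) = 110592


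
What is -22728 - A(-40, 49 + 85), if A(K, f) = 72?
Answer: -22800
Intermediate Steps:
-22728 - A(-40, 49 + 85) = -22728 - 1*72 = -22728 - 72 = -22800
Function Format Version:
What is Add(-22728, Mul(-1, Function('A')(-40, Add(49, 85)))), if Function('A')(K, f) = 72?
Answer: -22800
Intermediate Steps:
Add(-22728, Mul(-1, Function('A')(-40, Add(49, 85)))) = Add(-22728, Mul(-1, 72)) = Add(-22728, -72) = -22800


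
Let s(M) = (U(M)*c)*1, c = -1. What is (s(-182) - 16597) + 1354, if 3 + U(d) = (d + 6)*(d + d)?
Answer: -79304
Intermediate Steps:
U(d) = -3 + 2*d*(6 + d) (U(d) = -3 + (d + 6)*(d + d) = -3 + (6 + d)*(2*d) = -3 + 2*d*(6 + d))
s(M) = 3 - 12*M - 2*M² (s(M) = ((-3 + 2*M² + 12*M)*(-1))*1 = (3 - 12*M - 2*M²)*1 = 3 - 12*M - 2*M²)
(s(-182) - 16597) + 1354 = ((3 - 12*(-182) - 2*(-182)²) - 16597) + 1354 = ((3 + 2184 - 2*33124) - 16597) + 1354 = ((3 + 2184 - 66248) - 16597) + 1354 = (-64061 - 16597) + 1354 = -80658 + 1354 = -79304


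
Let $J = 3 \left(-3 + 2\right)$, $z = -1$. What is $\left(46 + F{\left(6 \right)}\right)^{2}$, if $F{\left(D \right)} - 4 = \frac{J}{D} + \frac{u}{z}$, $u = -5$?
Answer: $\frac{11881}{4} \approx 2970.3$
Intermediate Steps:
$J = -3$ ($J = 3 \left(-1\right) = -3$)
$F{\left(D \right)} = 9 - \frac{3}{D}$ ($F{\left(D \right)} = 4 - \left(-5 + \frac{3}{D}\right) = 4 + \left(- \frac{3}{D} + 5\right) = 4 + \left(5 - \frac{3}{D}\right) = 9 - \frac{3}{D}$)
$\left(46 + F{\left(6 \right)}\right)^{2} = \left(46 + \left(9 - \frac{3}{6}\right)\right)^{2} = \left(46 + \left(9 - \frac{1}{2}\right)\right)^{2} = \left(46 + \frac{17}{2}\right)^{2} = \left(\frac{109}{2}\right)^{2} = \frac{11881}{4}$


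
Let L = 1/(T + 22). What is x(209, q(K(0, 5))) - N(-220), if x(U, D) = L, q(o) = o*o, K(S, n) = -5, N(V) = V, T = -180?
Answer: 34759/158 ≈ 219.99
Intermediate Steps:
q(o) = o²
L = -1/158 (L = 1/(-180 + 22) = 1/(-158) = -1/158 ≈ -0.0063291)
x(U, D) = -1/158
x(209, q(K(0, 5))) - N(-220) = -1/158 - 1*(-220) = -1/158 + 220 = 34759/158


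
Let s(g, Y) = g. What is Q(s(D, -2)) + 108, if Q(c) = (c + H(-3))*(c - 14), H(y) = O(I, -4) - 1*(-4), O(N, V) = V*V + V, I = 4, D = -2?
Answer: -116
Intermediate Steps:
O(N, V) = V + V² (O(N, V) = V² + V = V + V²)
H(y) = 16 (H(y) = -4*(1 - 4) - 1*(-4) = -4*(-3) + 4 = 12 + 4 = 16)
Q(c) = (-14 + c)*(16 + c) (Q(c) = (c + 16)*(c - 14) = (16 + c)*(-14 + c) = (-14 + c)*(16 + c))
Q(s(D, -2)) + 108 = (-224 + (-2)² + 2*(-2)) + 108 = (-224 + 4 - 4) + 108 = -224 + 108 = -116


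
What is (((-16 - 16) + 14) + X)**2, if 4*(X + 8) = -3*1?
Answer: 11449/16 ≈ 715.56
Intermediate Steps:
X = -35/4 (X = -8 + (-3*1)/4 = -8 + (1/4)*(-3) = -8 - 3/4 = -35/4 ≈ -8.7500)
(((-16 - 16) + 14) + X)**2 = (((-16 - 16) + 14) - 35/4)**2 = ((-32 + 14) - 35/4)**2 = (-18 - 35/4)**2 = (-107/4)**2 = 11449/16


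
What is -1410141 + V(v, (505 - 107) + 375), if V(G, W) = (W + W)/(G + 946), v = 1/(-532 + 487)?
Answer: -60028222659/42569 ≈ -1.4101e+6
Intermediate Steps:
v = -1/45 (v = 1/(-45) = -1/45 ≈ -0.022222)
V(G, W) = 2*W/(946 + G) (V(G, W) = (2*W)/(946 + G) = 2*W/(946 + G))
-1410141 + V(v, (505 - 107) + 375) = -1410141 + 2*((505 - 107) + 375)/(946 - 1/45) = -1410141 + 2*(398 + 375)/(42569/45) = -1410141 + 2*773*(45/42569) = -1410141 + 69570/42569 = -60028222659/42569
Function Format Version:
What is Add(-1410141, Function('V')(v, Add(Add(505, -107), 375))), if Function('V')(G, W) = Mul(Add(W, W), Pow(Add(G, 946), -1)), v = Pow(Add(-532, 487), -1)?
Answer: Rational(-60028222659, 42569) ≈ -1.4101e+6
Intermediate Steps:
v = Rational(-1, 45) (v = Pow(-45, -1) = Rational(-1, 45) ≈ -0.022222)
Function('V')(G, W) = Mul(2, W, Pow(Add(946, G), -1)) (Function('V')(G, W) = Mul(Mul(2, W), Pow(Add(946, G), -1)) = Mul(2, W, Pow(Add(946, G), -1)))
Add(-1410141, Function('V')(v, Add(Add(505, -107), 375))) = Add(-1410141, Mul(2, Add(Add(505, -107), 375), Pow(Add(946, Rational(-1, 45)), -1))) = Add(-1410141, Mul(2, Add(398, 375), Pow(Rational(42569, 45), -1))) = Add(-1410141, Mul(2, 773, Rational(45, 42569))) = Add(-1410141, Rational(69570, 42569)) = Rational(-60028222659, 42569)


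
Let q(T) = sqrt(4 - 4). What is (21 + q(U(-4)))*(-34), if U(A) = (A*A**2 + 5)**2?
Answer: -714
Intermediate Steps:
U(A) = (5 + A**3)**2 (U(A) = (A**3 + 5)**2 = (5 + A**3)**2)
q(T) = 0 (q(T) = sqrt(0) = 0)
(21 + q(U(-4)))*(-34) = (21 + 0)*(-34) = 21*(-34) = -714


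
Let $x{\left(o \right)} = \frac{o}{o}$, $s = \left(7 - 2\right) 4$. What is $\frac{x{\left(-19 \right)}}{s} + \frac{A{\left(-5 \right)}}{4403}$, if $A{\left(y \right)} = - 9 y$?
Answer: $\frac{5303}{88060} \approx 0.06022$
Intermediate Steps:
$s = 20$ ($s = 5 \cdot 4 = 20$)
$x{\left(o \right)} = 1$
$\frac{x{\left(-19 \right)}}{s} + \frac{A{\left(-5 \right)}}{4403} = 1 \cdot \frac{1}{20} + \frac{\left(-9\right) \left(-5\right)}{4403} = 1 \cdot \frac{1}{20} + 45 \cdot \frac{1}{4403} = \frac{1}{20} + \frac{45}{4403} = \frac{5303}{88060}$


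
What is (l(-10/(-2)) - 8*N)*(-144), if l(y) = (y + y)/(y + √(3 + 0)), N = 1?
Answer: 9072/11 + 720*√3/11 ≈ 938.10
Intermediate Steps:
l(y) = 2*y/(y + √3) (l(y) = (2*y)/(y + √3) = 2*y/(y + √3))
(l(-10/(-2)) - 8*N)*(-144) = (2*(-10/(-2))/(-10/(-2) + √3) - 8*1)*(-144) = (2*(-10*(-½))/(-10*(-½) + √3) - 8)*(-144) = (2*5/(5 + √3) - 8)*(-144) = (10/(5 + √3) - 8)*(-144) = (-8 + 10/(5 + √3))*(-144) = 1152 - 1440/(5 + √3)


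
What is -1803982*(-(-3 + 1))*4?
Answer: -14431856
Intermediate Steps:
-1803982*(-(-3 + 1))*4 = -1803982*(-1*(-2))*4 = -3607964*4 = -1803982*8 = -14431856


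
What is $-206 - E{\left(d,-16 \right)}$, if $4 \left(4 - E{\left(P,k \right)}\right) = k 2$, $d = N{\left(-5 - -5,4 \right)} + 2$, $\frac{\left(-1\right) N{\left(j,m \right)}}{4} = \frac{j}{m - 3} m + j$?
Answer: $-218$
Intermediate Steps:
$N{\left(j,m \right)} = - 4 j - \frac{4 j m}{-3 + m}$ ($N{\left(j,m \right)} = - 4 \left(\frac{j}{m - 3} m + j\right) = - 4 \left(\frac{j}{-3 + m} m + j\right) = - 4 \left(\frac{j m}{-3 + m} + j\right) = - 4 \left(j + \frac{j m}{-3 + m}\right) = - 4 j - \frac{4 j m}{-3 + m}$)
$d = 2$ ($d = \frac{4 \left(-5 - -5\right) \left(3 - 8\right)}{-3 + 4} + 2 = \frac{4 \left(-5 + 5\right) \left(3 - 8\right)}{1} + 2 = 4 \cdot 0 \cdot 1 \left(-5\right) + 2 = 0 + 2 = 2$)
$E{\left(P,k \right)} = 4 - \frac{k}{2}$ ($E{\left(P,k \right)} = 4 - \frac{k 2}{4} = 4 - \frac{2 k}{4} = 4 - \frac{k}{2}$)
$-206 - E{\left(d,-16 \right)} = -206 - \left(4 - -8\right) = -206 - \left(4 + 8\right) = -206 - 12 = -218$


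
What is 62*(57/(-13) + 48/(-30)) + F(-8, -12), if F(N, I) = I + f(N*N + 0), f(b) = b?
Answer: -20738/65 ≈ -319.05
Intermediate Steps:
F(N, I) = I + N**2 (F(N, I) = I + (N*N + 0) = I + (N**2 + 0) = I + N**2)
62*(57/(-13) + 48/(-30)) + F(-8, -12) = 62*(57/(-13) + 48/(-30)) + (-12 + (-8)**2) = 62*(57*(-1/13) + 48*(-1/30)) + (-12 + 64) = 62*(-57/13 - 8/5) + 52 = 62*(-389/65) + 52 = -24118/65 + 52 = -20738/65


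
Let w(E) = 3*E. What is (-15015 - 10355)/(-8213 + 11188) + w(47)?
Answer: 78821/595 ≈ 132.47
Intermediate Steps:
(-15015 - 10355)/(-8213 + 11188) + w(47) = (-15015 - 10355)/(-8213 + 11188) + 3*47 = -25370/2975 + 141 = -25370*1/2975 + 141 = -5074/595 + 141 = 78821/595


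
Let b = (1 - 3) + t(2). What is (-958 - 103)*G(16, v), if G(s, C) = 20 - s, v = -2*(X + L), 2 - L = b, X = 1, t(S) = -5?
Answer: -4244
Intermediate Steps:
b = -7 (b = (1 - 3) - 5 = -2 - 5 = -7)
L = 9 (L = 2 - 1*(-7) = 2 + 7 = 9)
v = -20 (v = -2*(1 + 9) = -2*10 = -20)
(-958 - 103)*G(16, v) = (-958 - 103)*(20 - 1*16) = -1061*(20 - 16) = -1061*4 = -4244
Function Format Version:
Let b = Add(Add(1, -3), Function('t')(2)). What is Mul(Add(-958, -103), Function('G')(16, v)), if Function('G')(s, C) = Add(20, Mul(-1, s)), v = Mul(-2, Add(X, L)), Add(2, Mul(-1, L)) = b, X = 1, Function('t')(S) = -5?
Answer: -4244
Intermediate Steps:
b = -7 (b = Add(Add(1, -3), -5) = Add(-2, -5) = -7)
L = 9 (L = Add(2, Mul(-1, -7)) = Add(2, 7) = 9)
v = -20 (v = Mul(-2, Add(1, 9)) = Mul(-2, 10) = -20)
Mul(Add(-958, -103), Function('G')(16, v)) = Mul(Add(-958, -103), Add(20, Mul(-1, 16))) = Mul(-1061, Add(20, -16)) = Mul(-1061, 4) = -4244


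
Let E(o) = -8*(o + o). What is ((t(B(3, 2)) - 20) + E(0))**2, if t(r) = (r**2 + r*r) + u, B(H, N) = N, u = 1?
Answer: 121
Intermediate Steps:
t(r) = 1 + 2*r**2 (t(r) = (r**2 + r*r) + 1 = (r**2 + r**2) + 1 = 2*r**2 + 1 = 1 + 2*r**2)
E(o) = -16*o
((t(B(3, 2)) - 20) + E(0))**2 = (((1 + 2*2**2) - 20) - 16*0)**2 = (((1 + 2*4) - 20) + 0)**2 = (((1 + 8) - 20) + 0)**2 = ((9 - 20) + 0)**2 = (-11 + 0)**2 = (-11)**2 = 121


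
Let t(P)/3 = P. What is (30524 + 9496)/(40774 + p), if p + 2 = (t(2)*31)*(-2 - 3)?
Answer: 20010/19921 ≈ 1.0045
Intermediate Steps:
t(P) = 3*P
p = -932 (p = -2 + ((3*2)*31)*(-2 - 3) = -2 + (6*31)*(-5) = -2 + 186*(-5) = -2 - 930 = -932)
(30524 + 9496)/(40774 + p) = (30524 + 9496)/(40774 - 932) = 40020/39842 = 40020*(1/39842) = 20010/19921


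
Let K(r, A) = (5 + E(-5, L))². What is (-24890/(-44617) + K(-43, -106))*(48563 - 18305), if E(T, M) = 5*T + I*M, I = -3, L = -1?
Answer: 390909244374/44617 ≈ 8.7614e+6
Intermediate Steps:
E(T, M) = -3*M + 5*T (E(T, M) = 5*T - 3*M = -3*M + 5*T)
K(r, A) = 289 (K(r, A) = (5 + (-3*(-1) + 5*(-5)))² = (5 + (3 - 25))² = (5 - 22)² = (-17)² = 289)
(-24890/(-44617) + K(-43, -106))*(48563 - 18305) = (-24890/(-44617) + 289)*(48563 - 18305) = (-24890*(-1/44617) + 289)*30258 = (24890/44617 + 289)*30258 = (12919203/44617)*30258 = 390909244374/44617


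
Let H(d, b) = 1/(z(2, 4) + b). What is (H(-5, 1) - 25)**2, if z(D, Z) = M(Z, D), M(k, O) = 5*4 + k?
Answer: 389376/625 ≈ 623.00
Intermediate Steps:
M(k, O) = 20 + k
z(D, Z) = 20 + Z
H(d, b) = 1/(24 + b) (H(d, b) = 1/((20 + 4) + b) = 1/(24 + b))
(H(-5, 1) - 25)**2 = (1/(24 + 1) - 25)**2 = (1/25 - 25)**2 = (-624/25)**2 = 389376/625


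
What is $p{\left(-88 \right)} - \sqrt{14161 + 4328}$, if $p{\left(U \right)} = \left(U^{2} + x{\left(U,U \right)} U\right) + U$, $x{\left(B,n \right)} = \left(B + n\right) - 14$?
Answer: $24376 - \sqrt{18489} \approx 24240.0$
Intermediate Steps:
$x{\left(B,n \right)} = -14 + B + n$
$p{\left(U \right)} = U + U^{2} + U \left(-14 + 2 U\right)$ ($p{\left(U \right)} = \left(U^{2} + \left(-14 + U + U\right) U\right) + U = \left(U^{2} + \left(-14 + 2 U\right) U\right) + U = \left(U^{2} + U \left(-14 + 2 U\right)\right) + U = U + U^{2} + U \left(-14 + 2 U\right)$)
$p{\left(-88 \right)} - \sqrt{14161 + 4328} = - 88 \left(-13 + 3 \left(-88\right)\right) - \sqrt{14161 + 4328} = - 88 \left(-13 - 264\right) - \sqrt{18489} = \left(-88\right) \left(-277\right) - \sqrt{18489} = 24376 - \sqrt{18489}$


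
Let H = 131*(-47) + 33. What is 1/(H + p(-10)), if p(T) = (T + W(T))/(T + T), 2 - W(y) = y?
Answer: -10/61241 ≈ -0.00016329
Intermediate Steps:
W(y) = 2 - y
p(T) = 1/T (p(T) = (T + (2 - T))/(T + T) = 2/((2*T)) = 2*(1/(2*T)) = 1/T)
H = -6124 (H = -6157 + 33 = -6124)
1/(H + p(-10)) = 1/(-6124 + 1/(-10)) = 1/(-6124 - ⅒) = 1/(-61241/10) = -10/61241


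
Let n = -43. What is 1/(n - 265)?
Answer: -1/308 ≈ -0.0032468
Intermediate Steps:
1/(n - 265) = 1/(-43 - 265) = 1/(-308) = -1/308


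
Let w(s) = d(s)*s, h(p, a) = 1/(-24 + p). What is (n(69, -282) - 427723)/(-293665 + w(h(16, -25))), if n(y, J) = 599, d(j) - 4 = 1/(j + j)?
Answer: 427124/293665 ≈ 1.4545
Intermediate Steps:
d(j) = 4 + 1/(2*j) (d(j) = 4 + 1/(j + j) = 4 + 1/(2*j))
w(s) = s*(4 + 1/(2*s)) (w(s) = (4 + 1/(2*s))*s = s*(4 + 1/(2*s)))
(n(69, -282) - 427723)/(-293665 + w(h(16, -25))) = (599 - 427723)/(-293665 + (½ + 4/(-24 + 16))) = -427124/(-293665 + (½ + 4/(-8))) = -427124/(-293665 + (½ + 4*(-⅛))) = -427124/(-293665 + (½ - ½)) = -427124/(-293665 + 0) = -427124/(-293665) = -427124*(-1/293665) = 427124/293665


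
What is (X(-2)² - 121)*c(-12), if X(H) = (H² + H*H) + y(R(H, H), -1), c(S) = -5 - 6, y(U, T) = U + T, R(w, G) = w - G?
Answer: 792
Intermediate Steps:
y(U, T) = T + U
c(S) = -11
X(H) = -1 + 2*H² (X(H) = (H² + H*H) + (-1 + (H - H)) = (H² + H²) + (-1 + 0) = 2*H² - 1 = -1 + 2*H²)
(X(-2)² - 121)*c(-12) = ((-1 + 2*(-2)²)² - 121)*(-11) = ((-1 + 2*4)² - 121)*(-11) = ((-1 + 8)² - 121)*(-11) = (7² - 121)*(-11) = (49 - 121)*(-11) = -72*(-11) = 792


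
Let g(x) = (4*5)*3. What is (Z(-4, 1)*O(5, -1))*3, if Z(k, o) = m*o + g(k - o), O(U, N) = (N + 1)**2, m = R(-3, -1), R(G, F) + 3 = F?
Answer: 0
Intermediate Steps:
R(G, F) = -3 + F
m = -4 (m = -3 - 1 = -4)
g(x) = 60 (g(x) = 20*3 = 60)
O(U, N) = (1 + N)**2
Z(k, o) = 60 - 4*o (Z(k, o) = -4*o + 60 = 60 - 4*o)
(Z(-4, 1)*O(5, -1))*3 = ((60 - 4*1)*(1 - 1)**2)*3 = ((60 - 4)*0**2)*3 = (56*0)*3 = 0*3 = 0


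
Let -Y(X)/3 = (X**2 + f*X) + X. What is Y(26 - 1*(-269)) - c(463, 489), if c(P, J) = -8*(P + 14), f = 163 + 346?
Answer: -708609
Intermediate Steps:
f = 509
Y(X) = -1530*X - 3*X**2 (Y(X) = -3*((X**2 + 509*X) + X) = -3*(X**2 + 510*X) = -1530*X - 3*X**2)
c(P, J) = -112 - 8*P (c(P, J) = -8*(14 + P) = -112 - 8*P)
Y(26 - 1*(-269)) - c(463, 489) = -3*(26 - 1*(-269))*(510 + (26 - 1*(-269))) - (-112 - 8*463) = -3*(26 + 269)*(510 + (26 + 269)) - (-112 - 3704) = -3*295*(510 + 295) - 1*(-3816) = -3*295*805 + 3816 = -712425 + 3816 = -708609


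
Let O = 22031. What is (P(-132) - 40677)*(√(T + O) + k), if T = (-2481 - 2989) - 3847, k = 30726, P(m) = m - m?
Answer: -1249841502 - 40677*√12714 ≈ -1.2544e+9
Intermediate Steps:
P(m) = 0
T = -9317 (T = -5470 - 3847 = -9317)
(P(-132) - 40677)*(√(T + O) + k) = (0 - 40677)*(√(-9317 + 22031) + 30726) = -40677*(√12714 + 30726) = -40677*(30726 + √12714) = -1249841502 - 40677*√12714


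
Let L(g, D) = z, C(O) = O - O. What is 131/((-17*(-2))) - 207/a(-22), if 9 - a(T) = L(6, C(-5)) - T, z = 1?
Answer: 2218/119 ≈ 18.639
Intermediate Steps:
C(O) = 0
L(g, D) = 1
a(T) = 8 + T (a(T) = 9 - (1 - T) = 9 + (-1 + T) = 8 + T)
131/((-17*(-2))) - 207/a(-22) = 131/((-17*(-2))) - 207/(8 - 22) = 131/34 - 207/(-14) = 131*(1/34) - 207*(-1/14) = 131/34 + 207/14 = 2218/119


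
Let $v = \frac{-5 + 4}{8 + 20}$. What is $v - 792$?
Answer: $- \frac{22177}{28} \approx -792.04$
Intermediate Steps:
$v = - \frac{1}{28} \approx -0.035714$
$v - 792 = - \frac{1}{28} - 792 = - \frac{22177}{28}$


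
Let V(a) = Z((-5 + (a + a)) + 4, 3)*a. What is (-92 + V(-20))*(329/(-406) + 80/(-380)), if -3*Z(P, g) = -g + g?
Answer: 51750/551 ≈ 93.920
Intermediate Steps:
Z(P, g) = 0 (Z(P, g) = -(-g + g)/3 = -1/3*0 = 0)
V(a) = 0 (V(a) = 0*a = 0)
(-92 + V(-20))*(329/(-406) + 80/(-380)) = (-92 + 0)*(329/(-406) + 80/(-380)) = -92*(329*(-1/406) + 80*(-1/380)) = -92*(-47/58 - 4/19) = -92*(-1125/1102) = 51750/551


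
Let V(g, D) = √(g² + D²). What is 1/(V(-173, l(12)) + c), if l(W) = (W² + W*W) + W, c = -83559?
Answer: -83559/6981986552 - √119929/6981986552 ≈ -1.2017e-5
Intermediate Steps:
l(W) = W + 2*W² (l(W) = (W² + W²) + W = 2*W² + W = W + 2*W²)
V(g, D) = √(D² + g²)
1/(V(-173, l(12)) + c) = 1/(√((12*(1 + 2*12))² + (-173)²) - 83559) = 1/(√((12*(1 + 24))² + 29929) - 83559) = 1/(√((12*25)² + 29929) - 83559) = 1/(√(300² + 29929) - 83559) = 1/(√(90000 + 29929) - 83559) = 1/(√119929 - 83559) = 1/(-83559 + √119929)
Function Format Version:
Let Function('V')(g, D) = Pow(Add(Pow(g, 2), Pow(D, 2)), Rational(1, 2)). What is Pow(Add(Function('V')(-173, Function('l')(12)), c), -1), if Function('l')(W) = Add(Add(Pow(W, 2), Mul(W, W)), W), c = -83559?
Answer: Add(Rational(-83559, 6981986552), Mul(Rational(-1, 6981986552), Pow(119929, Rational(1, 2)))) ≈ -1.2017e-5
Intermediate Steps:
Function('l')(W) = Add(W, Mul(2, Pow(W, 2))) (Function('l')(W) = Add(Add(Pow(W, 2), Pow(W, 2)), W) = Add(Mul(2, Pow(W, 2)), W) = Add(W, Mul(2, Pow(W, 2))))
Function('V')(g, D) = Pow(Add(Pow(D, 2), Pow(g, 2)), Rational(1, 2))
Pow(Add(Function('V')(-173, Function('l')(12)), c), -1) = Pow(Add(Pow(Add(Pow(Mul(12, Add(1, Mul(2, 12))), 2), Pow(-173, 2)), Rational(1, 2)), -83559), -1) = Pow(Add(Pow(Add(Pow(Mul(12, Add(1, 24)), 2), 29929), Rational(1, 2)), -83559), -1) = Pow(Add(Pow(Add(Pow(Mul(12, 25), 2), 29929), Rational(1, 2)), -83559), -1) = Pow(Add(Pow(Add(Pow(300, 2), 29929), Rational(1, 2)), -83559), -1) = Pow(Add(Pow(Add(90000, 29929), Rational(1, 2)), -83559), -1) = Pow(Add(Pow(119929, Rational(1, 2)), -83559), -1) = Pow(Add(-83559, Pow(119929, Rational(1, 2))), -1)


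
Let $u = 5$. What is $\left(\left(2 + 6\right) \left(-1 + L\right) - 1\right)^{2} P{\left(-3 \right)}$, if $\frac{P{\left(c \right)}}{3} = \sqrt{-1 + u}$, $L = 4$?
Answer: $3174$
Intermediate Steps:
$P{\left(c \right)} = 6$ ($P{\left(c \right)} = 3 \sqrt{-1 + 5} = 3 \sqrt{4} = 3 \cdot 2 = 6$)
$\left(\left(2 + 6\right) \left(-1 + L\right) - 1\right)^{2} P{\left(-3 \right)} = \left(\left(2 + 6\right) \left(-1 + 4\right) - 1\right)^{2} \cdot 6 = \left(8 \cdot 3 - 1\right)^{2} \cdot 6 = \left(24 - 1\right)^{2} \cdot 6 = 23^{2} \cdot 6 = 529 \cdot 6 = 3174$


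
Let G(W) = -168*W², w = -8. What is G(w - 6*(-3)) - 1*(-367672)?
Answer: 350872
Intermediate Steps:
G(w - 6*(-3)) - 1*(-367672) = -168*(-8 - 6*(-3))² - 1*(-367672) = -168*(-8 + 18)² + 367672 = -168*10² + 367672 = -168*100 + 367672 = -16800 + 367672 = 350872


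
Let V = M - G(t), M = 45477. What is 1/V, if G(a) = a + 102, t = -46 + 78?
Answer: 1/45343 ≈ 2.2054e-5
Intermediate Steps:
t = 32
G(a) = 102 + a
V = 45343 (V = 45477 - (102 + 32) = 45477 - 1*134 = 45477 - 134 = 45343)
1/V = 1/45343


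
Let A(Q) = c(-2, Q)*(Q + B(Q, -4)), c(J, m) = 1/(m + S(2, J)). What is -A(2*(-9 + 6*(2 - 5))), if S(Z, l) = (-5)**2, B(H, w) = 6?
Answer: -48/29 ≈ -1.6552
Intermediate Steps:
S(Z, l) = 25
c(J, m) = 1/(25 + m) (c(J, m) = 1/(m + 25) = 1/(25 + m))
A(Q) = (6 + Q)/(25 + Q) (A(Q) = (Q + 6)/(25 + Q) = (6 + Q)/(25 + Q))
-A(2*(-9 + 6*(2 - 5))) = -(6 + 2*(-9 + 6*(2 - 5)))/(25 + 2*(-9 + 6*(2 - 5))) = -(6 + 2*(-9 + 6*(-3)))/(25 + 2*(-9 + 6*(-3))) = -(6 + 2*(-9 - 18))/(25 + 2*(-9 - 18)) = -(6 + 2*(-27))/(25 + 2*(-27)) = -(6 - 54)/(25 - 54) = -(-48)/(-29) = -(-1)*(-48)/29 = -1*48/29 = -48/29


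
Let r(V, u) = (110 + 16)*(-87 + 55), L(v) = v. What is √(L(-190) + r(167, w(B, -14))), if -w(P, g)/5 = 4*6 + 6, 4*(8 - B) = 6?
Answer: I*√4222 ≈ 64.977*I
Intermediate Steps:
B = 13/2 (B = 8 - ¼*6 = 8 - 3/2 = 13/2 ≈ 6.5000)
w(P, g) = -150 (w(P, g) = -5*(4*6 + 6) = -5*(24 + 6) = -5*30 = -150)
r(V, u) = -4032 (r(V, u) = 126*(-32) = -4032)
√(L(-190) + r(167, w(B, -14))) = √(-190 - 4032) = √(-4222) = I*√4222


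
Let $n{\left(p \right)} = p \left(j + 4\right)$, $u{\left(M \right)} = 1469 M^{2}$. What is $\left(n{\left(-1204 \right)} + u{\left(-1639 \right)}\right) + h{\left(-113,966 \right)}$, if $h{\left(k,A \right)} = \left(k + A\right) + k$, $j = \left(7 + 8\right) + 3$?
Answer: $3946179801$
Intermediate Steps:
$j = 18$ ($j = 15 + 3 = 18$)
$h{\left(k,A \right)} = A + 2 k$ ($h{\left(k,A \right)} = \left(A + k\right) + k = A + 2 k$)
$n{\left(p \right)} = 22 p$ ($n{\left(p \right)} = p \left(18 + 4\right) = p 22 = 22 p$)
$\left(n{\left(-1204 \right)} + u{\left(-1639 \right)}\right) + h{\left(-113,966 \right)} = \left(22 \left(-1204\right) + 1469 \left(-1639\right)^{2}\right) + \left(966 + 2 \left(-113\right)\right) = \left(-26488 + 1469 \cdot 2686321\right) + \left(966 - 226\right) = \left(-26488 + 3946205549\right) + 740 = 3946179061 + 740 = 3946179801$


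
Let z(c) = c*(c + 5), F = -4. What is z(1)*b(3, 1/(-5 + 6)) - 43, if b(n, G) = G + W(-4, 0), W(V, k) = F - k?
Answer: -61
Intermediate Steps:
W(V, k) = -4 - k
z(c) = c*(5 + c)
b(n, G) = -4 + G (b(n, G) = G + (-4 - 1*0) = G + (-4 + 0) = G - 4 = -4 + G)
z(1)*b(3, 1/(-5 + 6)) - 43 = (1*(5 + 1))*(-4 + 1/(-5 + 6)) - 43 = (1*6)*(-4 + 1/1) - 43 = 6*(-4 + 1) - 43 = 6*(-3) - 43 = -18 - 43 = -61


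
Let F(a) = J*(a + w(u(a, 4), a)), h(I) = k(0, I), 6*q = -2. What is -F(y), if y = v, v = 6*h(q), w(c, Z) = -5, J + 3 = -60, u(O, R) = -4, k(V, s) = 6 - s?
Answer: 2079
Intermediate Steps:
q = -⅓ (q = (⅙)*(-2) = -⅓ ≈ -0.33333)
J = -63 (J = -3 - 60 = -63)
h(I) = 6 - I
v = 38 (v = 6*(6 - 1*(-⅓)) = 6*(6 + ⅓) = 6*(19/3) = 38)
y = 38
F(a) = 315 - 63*a (F(a) = -63*(a - 5) = -63*(-5 + a) = 315 - 63*a)
-F(y) = -(315 - 63*38) = -(315 - 2394) = -1*(-2079) = 2079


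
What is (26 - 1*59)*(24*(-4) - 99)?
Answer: 6435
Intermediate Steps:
(26 - 1*59)*(24*(-4) - 99) = (26 - 59)*(-96 - 99) = -33*(-195) = 6435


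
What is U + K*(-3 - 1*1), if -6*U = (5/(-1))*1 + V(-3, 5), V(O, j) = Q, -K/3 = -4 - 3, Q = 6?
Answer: -505/6 ≈ -84.167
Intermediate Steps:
K = 21 (K = -3*(-4 - 3) = -3*(-7) = 21)
V(O, j) = 6
U = -1/6 (U = -((5/(-1))*1 + 6)/6 = -((5*(-1))*1 + 6)/6 = -(-5*1 + 6)/6 = -(-5 + 6)/6 = -1/6*1 = -1/6 ≈ -0.16667)
U + K*(-3 - 1*1) = -1/6 + 21*(-3 - 1*1) = -1/6 + 21*(-3 - 1) = -1/6 + 21*(-4) = -1/6 - 84 = -505/6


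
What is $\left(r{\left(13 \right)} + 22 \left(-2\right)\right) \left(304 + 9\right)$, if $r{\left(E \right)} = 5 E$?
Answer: $6573$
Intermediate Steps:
$\left(r{\left(13 \right)} + 22 \left(-2\right)\right) \left(304 + 9\right) = \left(5 \cdot 13 + 22 \left(-2\right)\right) \left(304 + 9\right) = \left(65 - 44\right) 313 = 21 \cdot 313 = 6573$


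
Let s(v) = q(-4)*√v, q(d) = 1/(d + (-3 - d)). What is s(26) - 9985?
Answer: -9985 - √26/3 ≈ -9986.7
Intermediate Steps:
q(d) = -⅓ (q(d) = 1/(-3) = -⅓)
s(v) = -√v/3
s(26) - 9985 = -√26/3 - 9985 = -9985 - √26/3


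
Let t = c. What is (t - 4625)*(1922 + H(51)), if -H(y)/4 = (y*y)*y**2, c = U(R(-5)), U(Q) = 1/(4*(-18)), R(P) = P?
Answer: 4505317382441/36 ≈ 1.2515e+11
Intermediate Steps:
U(Q) = -1/72 (U(Q) = 1/(-72) = -1/72)
c = -1/72 ≈ -0.013889
t = -1/72 ≈ -0.013889
H(y) = -4*y**4 (H(y) = -4*y*y*y**2 = -4*y**2*y**2 = -4*y**4)
(t - 4625)*(1922 + H(51)) = (-1/72 - 4625)*(1922 - 4*51**4) = -333001*(1922 - 4*6765201)/72 = -333001*(1922 - 27060804)/72 = -333001/72*(-27058882) = 4505317382441/36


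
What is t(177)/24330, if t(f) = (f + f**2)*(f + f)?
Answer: 1858854/4055 ≈ 458.41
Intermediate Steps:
t(f) = 2*f*(f + f**2) (t(f) = (f + f**2)*(2*f) = 2*f*(f + f**2))
t(177)/24330 = (2*177**2*(1 + 177))/24330 = (2*31329*178)*(1/24330) = 11153124*(1/24330) = 1858854/4055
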